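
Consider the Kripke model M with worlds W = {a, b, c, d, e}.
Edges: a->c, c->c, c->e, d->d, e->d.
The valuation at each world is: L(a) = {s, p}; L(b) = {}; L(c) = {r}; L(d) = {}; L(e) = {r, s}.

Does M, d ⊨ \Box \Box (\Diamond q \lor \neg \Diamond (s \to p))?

At d: \Box \Box (\Diamond q \lor \neg \Diamond (s \to p)) requires \Box (\Diamond q \lor \neg \Diamond (s \to p)) at every successor {d}.
  \Box (\Diamond q \lor \neg \Diamond (s \to p)) fails at d, so \Box \Box (\Diamond q \lor \neg \Diamond (s \to p)) is false at d.
    At d: \Box (\Diamond q \lor \neg \Diamond (s \to p)) requires \Diamond q \lor \neg \Diamond (s \to p) at every successor {d}.
      \Diamond q \lor \neg \Diamond (s \to p) fails at d, so \Box (\Diamond q \lor \neg \Diamond (s \to p)) is false at d.

No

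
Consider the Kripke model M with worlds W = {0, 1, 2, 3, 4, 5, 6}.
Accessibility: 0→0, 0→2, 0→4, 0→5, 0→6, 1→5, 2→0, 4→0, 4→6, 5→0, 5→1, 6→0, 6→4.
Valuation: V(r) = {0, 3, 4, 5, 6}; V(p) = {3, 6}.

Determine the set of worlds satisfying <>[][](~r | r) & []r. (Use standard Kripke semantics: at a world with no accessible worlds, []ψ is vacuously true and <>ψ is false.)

1, 2, 4, 6

Recall that []ψ holds at a world iff ψ holds at every accessible world, and <>ψ holds iff ψ holds at some accessible world.
Let φ = <>[][](~r | r) & []r. Evaluate φ at each world:
  0 (successors {0, 2, 4, 5, 6}): φ is false.
  1 (successors {5}): φ is true.
  2 (successors {0}): φ is true.
  3 (successors ∅): φ is false.
  4 (successors {0, 6}): φ is true.
  5 (successors {0, 1}): φ is false.
  6 (successors {0, 4}): φ is true.
For instance, at 5:
  At 5: <>[][](~r | r) is true, []r is false, so <>[][](~r | r) & []r is false.
    At 5: <>[][](~r | r) requires [][](~r | r) at some successor in {0, 1}.
      [][](~r | r) holds at 0, so <>[][](~r | r) is true at 5.
    At 5: []r requires r at every successor {0, 1}.
      r fails at 1, so []r is false at 5.
Satisfying worlds: {1, 2, 4, 6}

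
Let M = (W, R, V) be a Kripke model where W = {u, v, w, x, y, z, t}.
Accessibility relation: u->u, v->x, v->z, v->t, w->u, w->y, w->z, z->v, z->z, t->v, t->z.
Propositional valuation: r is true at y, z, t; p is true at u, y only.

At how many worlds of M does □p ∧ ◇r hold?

0

Let φ = □p ∧ ◇r. Evaluate φ at each world:
  u (successors {u}): φ is false.
  v (successors {x, z, t}): φ is false.
  w (successors {u, y, z}): φ is false.
  x (successors ∅): φ is false.
  y (successors ∅): φ is false.
  z (successors {v, z}): φ is false.
  t (successors {v, z}): φ is false.
For instance, at t:
  At t: □p is false, ◇r is true, so □p ∧ ◇r is false.
    At t: □p requires p at every successor {v, z}.
      p fails at v, so □p is false at t.
    At t: ◇r requires r at some successor in {v, z}.
      r holds at z, so ◇r is true at t.
Satisfying worlds: none.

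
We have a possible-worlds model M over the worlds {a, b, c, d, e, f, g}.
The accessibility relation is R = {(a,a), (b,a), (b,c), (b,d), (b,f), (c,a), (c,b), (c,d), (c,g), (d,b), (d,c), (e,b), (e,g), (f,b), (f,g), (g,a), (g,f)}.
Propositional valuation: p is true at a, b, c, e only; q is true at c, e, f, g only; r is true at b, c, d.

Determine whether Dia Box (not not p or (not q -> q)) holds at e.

At e: Dia Box (not not p or (not q -> q)) requires Box (not not p or (not q -> q)) at some successor in {b, g}.
  Box (not not p or (not q -> q)) holds at g, so Dia Box (not not p or (not q -> q)) is true at e.
    At g: Box (not not p or (not q -> q)) requires not not p or (not q -> q) at every successor {a, f}.
      At a: not not p or (not q -> q) is true.
      At f: not not p or (not q -> q) is true.
    So Box (not not p or (not q -> q)) is true at g.

Yes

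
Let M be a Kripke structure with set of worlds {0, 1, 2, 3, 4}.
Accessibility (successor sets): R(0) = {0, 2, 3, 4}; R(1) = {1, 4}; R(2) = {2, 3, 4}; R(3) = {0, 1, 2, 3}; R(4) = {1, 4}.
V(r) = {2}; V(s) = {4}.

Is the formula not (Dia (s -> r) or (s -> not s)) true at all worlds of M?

No

Let φ = not (Dia (s -> r) or (s -> not s)). Evaluate φ at each world:
  0 (successors {0, 2, 3, 4}): φ is false.
  1 (successors {1, 4}): φ is false.
  2 (successors {2, 3, 4}): φ is false.
  3 (successors {0, 1, 2, 3}): φ is false.
  4 (successors {1, 4}): φ is false.
Detail at 0 (counterexample):
  At 0: Dia (s -> r) or (s -> not s) is true, so not (Dia (s -> r) or (s -> not s)) is false.
    At 0: Dia (s -> r) is true, s -> not s is true, so Dia (s -> r) or (s -> not s) is true.
      At 0: Dia (s -> r) requires s -> r at some successor in {0, 2, 3, 4}.
        s -> r holds at 0, so Dia (s -> r) is true at 0.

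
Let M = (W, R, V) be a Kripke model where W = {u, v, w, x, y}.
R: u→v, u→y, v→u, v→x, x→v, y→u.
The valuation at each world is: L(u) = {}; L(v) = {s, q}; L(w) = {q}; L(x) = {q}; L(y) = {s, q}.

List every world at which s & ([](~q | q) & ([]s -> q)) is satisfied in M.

Let φ = s & ([](~q | q) & ([]s -> q)). Evaluate φ at each world:
  u (successors {v, y}): φ is false.
  v (successors {u, x}): φ is true.
  w (successors ∅): φ is false.
  x (successors {v}): φ is false.
  y (successors {u}): φ is true.
For instance, at u:
  At u: s is false, [](~q | q) & ([]s -> q) is false, so s & ([](~q | q) & ([]s -> q)) is false.
    At u: [](~q | q) is true, []s -> q is false, so [](~q | q) & ([]s -> q) is false.
      At u: [](~q | q) requires ~q | q at every successor {v, y}.
        At v: ~q | q is true.
        At y: ~q | q is true.
      So [](~q | q) is true at u.
      At u: []s is true, q is false, so []s -> q is false.
Satisfying worlds: {v, y}

v, y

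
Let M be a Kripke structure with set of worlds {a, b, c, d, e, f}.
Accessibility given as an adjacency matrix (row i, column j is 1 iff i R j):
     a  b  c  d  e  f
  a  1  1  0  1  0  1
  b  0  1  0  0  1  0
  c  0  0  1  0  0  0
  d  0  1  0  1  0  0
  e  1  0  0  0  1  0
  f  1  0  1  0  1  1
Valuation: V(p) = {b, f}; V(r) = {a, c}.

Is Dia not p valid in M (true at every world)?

Let φ = Dia not p. Evaluate φ at each world:
  a (successors {a, b, d, f}): φ is true.
  b (successors {b, e}): φ is true.
  c (successors {c}): φ is true.
  d (successors {b, d}): φ is true.
  e (successors {a, e}): φ is true.
  f (successors {a, c, e, f}): φ is true.
For instance, at a:
  At a: Dia not p requires not p at some successor in {a, b, d, f}.
    not p holds at a, so Dia not p is true at a.

Yes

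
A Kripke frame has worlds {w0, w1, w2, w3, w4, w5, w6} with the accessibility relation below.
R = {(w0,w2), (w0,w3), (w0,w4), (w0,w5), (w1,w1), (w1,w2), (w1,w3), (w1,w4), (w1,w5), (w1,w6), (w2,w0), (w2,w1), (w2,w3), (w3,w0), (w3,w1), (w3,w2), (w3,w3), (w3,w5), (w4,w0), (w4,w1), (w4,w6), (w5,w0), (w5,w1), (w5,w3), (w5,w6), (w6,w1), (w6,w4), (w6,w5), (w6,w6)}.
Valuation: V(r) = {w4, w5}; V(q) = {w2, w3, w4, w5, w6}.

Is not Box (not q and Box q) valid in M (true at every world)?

Yes

Let φ = not Box (not q and Box q). Evaluate φ at each world:
  w0 (successors {w2, w3, w4, w5}): φ is true.
  w1 (successors {w1, w2, w3, w4, w5, w6}): φ is true.
  w2 (successors {w0, w1, w3}): φ is true.
  w3 (successors {w0, w1, w2, w3, w5}): φ is true.
  w4 (successors {w0, w1, w6}): φ is true.
  w5 (successors {w0, w1, w3, w6}): φ is true.
  w6 (successors {w1, w4, w5, w6}): φ is true.
For instance, at w0:
  At w0: Box (not q and Box q) is false, so not Box (not q and Box q) is true.
    At w0: Box (not q and Box q) requires not q and Box q at every successor {w2, w3, w4, w5}.
      not q and Box q fails at w2, so Box (not q and Box q) is false at w0.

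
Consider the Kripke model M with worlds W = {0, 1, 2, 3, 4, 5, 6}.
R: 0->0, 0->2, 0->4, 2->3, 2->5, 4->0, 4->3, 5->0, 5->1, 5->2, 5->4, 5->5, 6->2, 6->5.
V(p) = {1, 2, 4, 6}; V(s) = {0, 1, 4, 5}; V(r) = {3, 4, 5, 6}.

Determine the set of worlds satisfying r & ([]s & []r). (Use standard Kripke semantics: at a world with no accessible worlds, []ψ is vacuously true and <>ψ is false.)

3

Recall that []ψ holds at a world iff ψ holds at every accessible world, and <>ψ holds iff ψ holds at some accessible world.
Let φ = r & ([]s & []r). Evaluate φ at each world:
  0 (successors {0, 2, 4}): φ is false.
  1 (successors ∅): φ is false.
  2 (successors {3, 5}): φ is false.
  3 (successors ∅): φ is true.
  4 (successors {0, 3}): φ is false.
  5 (successors {0, 1, 2, 4, 5}): φ is false.
  6 (successors {2, 5}): φ is false.
For instance, at 5:
  At 5: r is true, []s & []r is false, so r & ([]s & []r) is false.
    At 5: []s is false, []r is false, so []s & []r is false.
      At 5: []s requires s at every successor {0, 1, 2, 4, 5}.
        s fails at 2, so []s is false at 5.
      At 5: []r requires r at every successor {0, 1, 2, 4, 5}.
        r fails at 0, so []r is false at 5.
Satisfying worlds: {3}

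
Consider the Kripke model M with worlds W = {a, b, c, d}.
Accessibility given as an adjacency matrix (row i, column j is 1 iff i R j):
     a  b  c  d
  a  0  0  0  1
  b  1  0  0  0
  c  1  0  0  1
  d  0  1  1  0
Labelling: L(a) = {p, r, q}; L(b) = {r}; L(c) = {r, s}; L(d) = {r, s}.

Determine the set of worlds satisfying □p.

b

Let φ = □p. Evaluate φ at each world:
  a (successors {d}): φ is false.
  b (successors {a}): φ is true.
  c (successors {a, d}): φ is false.
  d (successors {b, c}): φ is false.
For instance, at c:
  At c: □p requires p at every successor {a, d}.
    p fails at d, so □p is false at c.
Satisfying worlds: {b}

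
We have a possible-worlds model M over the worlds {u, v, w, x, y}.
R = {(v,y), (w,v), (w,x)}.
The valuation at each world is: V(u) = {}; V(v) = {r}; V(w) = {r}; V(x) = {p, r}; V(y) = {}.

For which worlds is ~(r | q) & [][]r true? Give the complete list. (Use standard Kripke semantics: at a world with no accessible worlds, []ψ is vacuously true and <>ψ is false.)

u, y

Let φ = ~(r | q) & [][]r. Evaluate φ at each world:
  u (successors ∅): φ is true.
  v (successors {y}): φ is false.
  w (successors {v, x}): φ is false.
  x (successors ∅): φ is false.
  y (successors ∅): φ is true.
For instance, at w:
  At w: ~(r | q) is false, [][]r is false, so ~(r | q) & [][]r is false.
    At w: [][]r requires []r at every successor {v, x}.
      []r fails at v, so [][]r is false at w.
Satisfying worlds: {u, y}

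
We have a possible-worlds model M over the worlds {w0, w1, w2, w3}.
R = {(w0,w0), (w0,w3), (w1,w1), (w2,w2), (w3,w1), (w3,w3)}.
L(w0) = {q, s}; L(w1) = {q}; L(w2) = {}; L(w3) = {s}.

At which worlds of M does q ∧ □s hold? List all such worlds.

Recall that □ψ holds at a world iff ψ holds at every accessible world, and ◇ψ holds iff ψ holds at some accessible world.
Let φ = q ∧ □s. Evaluate φ at each world:
  w0 (successors {w0, w3}): φ is true.
  w1 (successors {w1}): φ is false.
  w2 (successors {w2}): φ is false.
  w3 (successors {w1, w3}): φ is false.
For instance, at w3:
  At w3: q is false, □s is false, so q ∧ □s is false.
    At w3: □s requires s at every successor {w1, w3}.
      s fails at w1, so □s is false at w3.
Satisfying worlds: {w0}

w0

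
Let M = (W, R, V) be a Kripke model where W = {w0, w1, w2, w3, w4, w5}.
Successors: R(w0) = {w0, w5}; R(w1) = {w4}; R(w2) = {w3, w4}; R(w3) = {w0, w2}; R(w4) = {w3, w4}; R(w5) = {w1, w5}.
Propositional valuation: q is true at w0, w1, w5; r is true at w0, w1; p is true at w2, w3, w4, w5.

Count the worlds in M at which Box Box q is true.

Let φ = Box Box q. Evaluate φ at each world:
  w0 (successors {w0, w5}): φ is true.
  w1 (successors {w4}): φ is false.
  w2 (successors {w3, w4}): φ is false.
  w3 (successors {w0, w2}): φ is false.
  w4 (successors {w3, w4}): φ is false.
  w5 (successors {w1, w5}): φ is false.
For instance, at w1:
  At w1: Box Box q requires Box q at every successor {w4}.
    Box q fails at w4, so Box Box q is false at w1.
      At w4: Box q requires q at every successor {w3, w4}.
        q fails at w3, so Box q is false at w4.
Satisfying worlds: {w0}

1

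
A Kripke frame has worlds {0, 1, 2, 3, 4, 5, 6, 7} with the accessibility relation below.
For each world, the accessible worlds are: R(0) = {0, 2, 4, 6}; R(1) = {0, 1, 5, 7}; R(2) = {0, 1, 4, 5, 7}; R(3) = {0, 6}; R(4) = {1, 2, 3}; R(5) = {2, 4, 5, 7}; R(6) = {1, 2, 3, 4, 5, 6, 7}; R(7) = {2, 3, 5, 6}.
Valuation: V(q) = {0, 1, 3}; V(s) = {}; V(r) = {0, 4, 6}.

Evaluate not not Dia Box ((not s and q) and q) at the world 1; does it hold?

At 1: not Dia Box ((not s and q) and q) is true, so not not Dia Box ((not s and q) and q) is false.
  At 1: Dia Box ((not s and q) and q) is false, so not Dia Box ((not s and q) and q) is true.
    At 1: Dia Box ((not s and q) and q) requires Box ((not s and q) and q) at some successor in {0, 1, 5, 7}.
      At 0: Box ((not s and q) and q) is false.
      At 1: Box ((not s and q) and q) is false.
      At 5: Box ((not s and q) and q) is false.
      At 7: Box ((not s and q) and q) is false.
    So Dia Box ((not s and q) and q) is false at 1.

No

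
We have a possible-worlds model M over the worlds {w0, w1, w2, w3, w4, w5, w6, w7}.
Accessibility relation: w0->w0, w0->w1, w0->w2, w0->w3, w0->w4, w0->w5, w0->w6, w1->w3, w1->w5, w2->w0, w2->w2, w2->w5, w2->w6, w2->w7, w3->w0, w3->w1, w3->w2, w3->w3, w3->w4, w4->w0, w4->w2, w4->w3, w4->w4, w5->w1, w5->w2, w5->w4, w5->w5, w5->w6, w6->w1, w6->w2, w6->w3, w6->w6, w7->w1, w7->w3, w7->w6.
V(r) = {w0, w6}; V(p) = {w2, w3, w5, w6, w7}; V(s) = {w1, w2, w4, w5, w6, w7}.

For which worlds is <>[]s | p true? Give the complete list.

Let φ = <>[]s | p. Evaluate φ at each world:
  w0 (successors {w0, w1, w2, w3, w4, w5, w6}): φ is true.
  w1 (successors {w3, w5}): φ is true.
  w2 (successors {w0, w2, w5, w6, w7}): φ is true.
  w3 (successors {w0, w1, w2, w3, w4}): φ is true.
  w4 (successors {w0, w2, w3, w4}): φ is false.
  w5 (successors {w1, w2, w4, w5, w6}): φ is true.
  w6 (successors {w1, w2, w3, w6}): φ is true.
  w7 (successors {w1, w3, w6}): φ is true.
For instance, at w5:
  At w5: <>[]s is true, p is true, so <>[]s | p is true.
    At w5: <>[]s requires []s at some successor in {w1, w2, w4, w5, w6}.
      []s holds at w5, so <>[]s is true at w5.
Satisfying worlds: {w0, w1, w2, w3, w5, w6, w7}

w0, w1, w2, w3, w5, w6, w7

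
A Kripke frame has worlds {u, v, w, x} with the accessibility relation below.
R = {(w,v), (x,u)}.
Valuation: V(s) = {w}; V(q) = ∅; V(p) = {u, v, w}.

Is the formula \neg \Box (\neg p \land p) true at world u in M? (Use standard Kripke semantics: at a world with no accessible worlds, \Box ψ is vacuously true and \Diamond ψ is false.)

Recall that \Box ψ holds at a world iff ψ holds at every accessible world, and \Diamond ψ holds iff ψ holds at some accessible world.
At u: \Box (\neg p \land p) is true, so \neg \Box (\neg p \land p) is false.
  At u: no accessible worlds, so \Box (\neg p \land p) holds vacuously.

No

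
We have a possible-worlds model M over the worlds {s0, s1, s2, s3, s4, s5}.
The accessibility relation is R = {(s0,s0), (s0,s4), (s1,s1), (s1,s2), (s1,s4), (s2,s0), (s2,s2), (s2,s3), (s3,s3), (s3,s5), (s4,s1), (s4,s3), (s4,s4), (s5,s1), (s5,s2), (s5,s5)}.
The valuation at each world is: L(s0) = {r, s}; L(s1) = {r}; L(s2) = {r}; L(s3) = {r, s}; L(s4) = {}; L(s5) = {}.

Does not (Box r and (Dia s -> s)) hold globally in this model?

Let φ = not (Box r and (Dia s -> s)). Evaluate φ at each world:
  s0 (successors {s0, s4}): φ is true.
  s1 (successors {s1, s2, s4}): φ is true.
  s2 (successors {s0, s2, s3}): φ is true.
  s3 (successors {s3, s5}): φ is true.
  s4 (successors {s1, s3, s4}): φ is true.
  s5 (successors {s1, s2, s5}): φ is true.
For instance, at s1:
  At s1: Box r and (Dia s -> s) is false, so not (Box r and (Dia s -> s)) is true.
    At s1: Box r is false, Dia s -> s is true, so Box r and (Dia s -> s) is false.
      At s1: Box r requires r at every successor {s1, s2, s4}.
        r fails at s4, so Box r is false at s1.
      At s1: Dia s is false, s is false, so Dia s -> s is true.

Yes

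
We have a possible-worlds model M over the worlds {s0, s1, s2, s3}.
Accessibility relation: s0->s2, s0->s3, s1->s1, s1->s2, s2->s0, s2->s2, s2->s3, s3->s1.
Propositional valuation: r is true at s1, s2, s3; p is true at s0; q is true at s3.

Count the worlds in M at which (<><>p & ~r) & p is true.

Recall that <>ψ holds at a world iff ψ holds at some accessible world.
Let φ = (<><>p & ~r) & p. Evaluate φ at each world:
  s0 (successors {s2, s3}): φ is true.
  s1 (successors {s1, s2}): φ is false.
  s2 (successors {s0, s2, s3}): φ is false.
  s3 (successors {s1}): φ is false.
For instance, at s3:
  At s3: <><>p & ~r is false, p is false, so (<><>p & ~r) & p is false.
    At s3: <><>p is false, ~r is false, so <><>p & ~r is false.
      At s3: <><>p requires <>p at some successor in {s1}.
        At s1: <>p is false.
      So <><>p is false at s3.
Satisfying worlds: {s0}

1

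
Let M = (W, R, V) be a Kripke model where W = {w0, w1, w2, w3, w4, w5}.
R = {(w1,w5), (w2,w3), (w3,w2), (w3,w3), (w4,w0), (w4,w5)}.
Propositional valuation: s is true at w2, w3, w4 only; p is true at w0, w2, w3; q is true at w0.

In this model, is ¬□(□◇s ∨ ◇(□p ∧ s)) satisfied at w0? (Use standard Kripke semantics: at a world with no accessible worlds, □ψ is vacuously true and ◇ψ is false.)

At w0: □(□◇s ∨ ◇(□p ∧ s)) is true, so ¬□(□◇s ∨ ◇(□p ∧ s)) is false.
  At w0: no accessible worlds, so □(□◇s ∨ ◇(□p ∧ s)) holds vacuously.

No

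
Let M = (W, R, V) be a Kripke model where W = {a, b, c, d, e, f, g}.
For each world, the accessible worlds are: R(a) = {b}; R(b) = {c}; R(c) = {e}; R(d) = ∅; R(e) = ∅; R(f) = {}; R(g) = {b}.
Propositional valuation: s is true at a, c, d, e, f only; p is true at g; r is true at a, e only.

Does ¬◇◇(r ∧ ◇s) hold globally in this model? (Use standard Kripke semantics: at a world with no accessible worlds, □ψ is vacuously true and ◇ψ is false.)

Let φ = ¬◇◇(r ∧ ◇s). Evaluate φ at each world:
  a (successors {b}): φ is true.
  b (successors {c}): φ is true.
  c (successors {e}): φ is true.
  d (successors ∅): φ is true.
  e (successors ∅): φ is true.
  f (successors ∅): φ is true.
  g (successors {b}): φ is true.
For instance, at g:
  At g: ◇◇(r ∧ ◇s) is false, so ¬◇◇(r ∧ ◇s) is true.
    At g: ◇◇(r ∧ ◇s) requires ◇(r ∧ ◇s) at some successor in {b}.
      At b: ◇(r ∧ ◇s) is false.
    So ◇◇(r ∧ ◇s) is false at g.

Yes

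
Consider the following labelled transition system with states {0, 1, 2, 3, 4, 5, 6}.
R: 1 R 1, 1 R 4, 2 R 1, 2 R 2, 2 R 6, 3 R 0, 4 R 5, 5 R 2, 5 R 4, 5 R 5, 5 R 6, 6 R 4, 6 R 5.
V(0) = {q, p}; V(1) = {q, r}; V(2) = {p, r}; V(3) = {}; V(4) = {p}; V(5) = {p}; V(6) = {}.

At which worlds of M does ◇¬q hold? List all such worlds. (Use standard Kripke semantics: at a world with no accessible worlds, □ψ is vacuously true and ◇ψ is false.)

1, 2, 4, 5, 6

Let φ = ◇¬q. Evaluate φ at each world:
  0 (successors ∅): φ is false.
  1 (successors {1, 4}): φ is true.
  2 (successors {1, 2, 6}): φ is true.
  3 (successors {0}): φ is false.
  4 (successors {5}): φ is true.
  5 (successors {2, 4, 5, 6}): φ is true.
  6 (successors {4, 5}): φ is true.
For instance, at 6:
  At 6: ◇¬q requires ¬q at some successor in {4, 5}.
    ¬q holds at 4, so ◇¬q is true at 6.
Satisfying worlds: {1, 2, 4, 5, 6}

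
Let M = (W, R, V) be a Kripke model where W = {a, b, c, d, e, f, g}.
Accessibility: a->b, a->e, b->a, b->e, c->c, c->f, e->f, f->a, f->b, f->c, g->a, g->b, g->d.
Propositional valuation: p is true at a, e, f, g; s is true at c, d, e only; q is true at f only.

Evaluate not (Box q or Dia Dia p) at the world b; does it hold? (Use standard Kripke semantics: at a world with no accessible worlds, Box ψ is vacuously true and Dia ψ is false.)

Recall that Box ψ holds at a world iff ψ holds at every accessible world, and Dia ψ holds iff ψ holds at some accessible world.
At b: Box q or Dia Dia p is true, so not (Box q or Dia Dia p) is false.
  At b: Box q is false, Dia Dia p is true, so Box q or Dia Dia p is true.
    At b: Box q requires q at every successor {a, e}.
      q fails at a, so Box q is false at b.
    At b: Dia Dia p requires Dia p at some successor in {a, e}.
      Dia p holds at a, so Dia Dia p is true at b.

No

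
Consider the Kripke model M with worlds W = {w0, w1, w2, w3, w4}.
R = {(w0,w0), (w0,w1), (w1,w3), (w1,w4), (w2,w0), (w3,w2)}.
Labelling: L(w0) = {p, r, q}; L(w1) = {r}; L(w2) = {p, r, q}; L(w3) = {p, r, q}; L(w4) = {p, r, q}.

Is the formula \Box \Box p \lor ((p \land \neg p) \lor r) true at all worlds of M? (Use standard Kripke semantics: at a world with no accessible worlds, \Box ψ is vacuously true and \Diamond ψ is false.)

Yes

Let φ = \Box \Box p \lor ((p \land \neg p) \lor r). Evaluate φ at each world:
  w0 (successors {w0, w1}): φ is true.
  w1 (successors {w3, w4}): φ is true.
  w2 (successors {w0}): φ is true.
  w3 (successors {w2}): φ is true.
  w4 (successors ∅): φ is true.
For instance, at w2:
  At w2: \Box \Box p is false, (p \land \neg p) \lor r is true, so \Box \Box p \lor ((p \land \neg p) \lor r) is true.
    At w2: \Box \Box p requires \Box p at every successor {w0}.
      \Box p fails at w0, so \Box \Box p is false at w2.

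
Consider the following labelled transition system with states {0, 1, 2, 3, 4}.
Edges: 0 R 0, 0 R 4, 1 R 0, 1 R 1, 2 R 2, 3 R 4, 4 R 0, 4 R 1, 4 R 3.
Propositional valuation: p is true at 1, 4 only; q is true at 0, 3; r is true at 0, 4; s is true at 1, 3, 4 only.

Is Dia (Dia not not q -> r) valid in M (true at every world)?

Let φ = Dia (Dia not not q -> r). Evaluate φ at each world:
  0 (successors {0, 4}): φ is true.
  1 (successors {0, 1}): φ is true.
  2 (successors {2}): φ is true.
  3 (successors {4}): φ is true.
  4 (successors {0, 1, 3}): φ is true.
For instance, at 1:
  At 1: Dia (Dia not not q -> r) requires Dia not not q -> r at some successor in {0, 1}.
    Dia not not q -> r holds at 0, so Dia (Dia not not q -> r) is true at 1.
      At 0: Dia not not q is true, r is true, so Dia not not q -> r is true.

Yes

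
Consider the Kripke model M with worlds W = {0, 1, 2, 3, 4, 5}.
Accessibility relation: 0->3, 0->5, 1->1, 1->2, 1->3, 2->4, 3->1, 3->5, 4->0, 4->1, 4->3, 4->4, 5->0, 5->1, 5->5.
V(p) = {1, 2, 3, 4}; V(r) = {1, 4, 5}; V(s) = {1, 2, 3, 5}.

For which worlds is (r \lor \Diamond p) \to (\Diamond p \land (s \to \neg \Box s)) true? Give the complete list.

Recall that \Box ψ holds at a world iff ψ holds at every accessible world, and \Diamond ψ holds iff ψ holds at some accessible world.
Let φ = (r \lor \Diamond p) \to (\Diamond p \land (s \to \neg \Box s)). Evaluate φ at each world:
  0 (successors {3, 5}): φ is true.
  1 (successors {1, 2, 3}): φ is false.
  2 (successors {4}): φ is true.
  3 (successors {1, 5}): φ is false.
  4 (successors {0, 1, 3, 4}): φ is true.
  5 (successors {0, 1, 5}): φ is true.
For instance, at 4:
  At 4: r \lor \Diamond p is true, \Diamond p \land (s \to \neg \Box s) is true, so (r \lor \Diamond p) \to (\Diamond p \land (s \to \neg \Box s)) is true.
    At 4: r is true, \Diamond p is true, so r \lor \Diamond p is true.
      At 4: \Diamond p requires p at some successor in {0, 1, 3, 4}.
        p holds at 1, so \Diamond p is true at 4.
    At 4: \Diamond p is true, s \to \neg \Box s is true, so \Diamond p \land (s \to \neg \Box s) is true.
      At 4: \Diamond p requires p at some successor in {0, 1, 3, 4}.
        p holds at 1, so \Diamond p is true at 4.
      At 4: s is false, \neg \Box s is true, so s \to \neg \Box s is true.
Satisfying worlds: {0, 2, 4, 5}

0, 2, 4, 5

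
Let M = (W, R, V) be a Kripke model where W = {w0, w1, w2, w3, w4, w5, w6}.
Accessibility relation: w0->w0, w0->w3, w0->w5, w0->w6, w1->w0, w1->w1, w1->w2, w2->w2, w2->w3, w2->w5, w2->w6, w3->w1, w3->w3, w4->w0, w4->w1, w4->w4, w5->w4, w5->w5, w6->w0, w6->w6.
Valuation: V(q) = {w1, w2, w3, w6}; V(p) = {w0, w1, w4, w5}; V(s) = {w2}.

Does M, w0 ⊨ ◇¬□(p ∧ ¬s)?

At w0: ◇¬□(p ∧ ¬s) requires ¬□(p ∧ ¬s) at some successor in {w0, w3, w5, w6}.
  ¬□(p ∧ ¬s) holds at w0, so ◇¬□(p ∧ ¬s) is true at w0.
    At w0: □(p ∧ ¬s) is false, so ¬□(p ∧ ¬s) is true.
      At w0: □(p ∧ ¬s) requires p ∧ ¬s at every successor {w0, w3, w5, w6}.
        p ∧ ¬s fails at w3, so □(p ∧ ¬s) is false at w0.

Yes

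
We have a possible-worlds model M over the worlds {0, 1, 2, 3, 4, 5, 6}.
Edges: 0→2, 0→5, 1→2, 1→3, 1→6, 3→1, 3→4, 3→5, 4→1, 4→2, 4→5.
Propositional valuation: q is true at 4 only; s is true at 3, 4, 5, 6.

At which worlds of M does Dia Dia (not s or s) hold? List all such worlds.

Let φ = Dia Dia (not s or s). Evaluate φ at each world:
  0 (successors {2, 5}): φ is false.
  1 (successors {2, 3, 6}): φ is true.
  2 (successors ∅): φ is false.
  3 (successors {1, 4, 5}): φ is true.
  4 (successors {1, 2, 5}): φ is true.
  5 (successors ∅): φ is false.
  6 (successors ∅): φ is false.
For instance, at 1:
  At 1: Dia Dia (not s or s) requires Dia (not s or s) at some successor in {2, 3, 6}.
    Dia (not s or s) holds at 3, so Dia Dia (not s or s) is true at 1.
      At 3: Dia (not s or s) requires not s or s at some successor in {1, 4, 5}.
        not s or s holds at 1, so Dia (not s or s) is true at 3.
Satisfying worlds: {1, 3, 4}

1, 3, 4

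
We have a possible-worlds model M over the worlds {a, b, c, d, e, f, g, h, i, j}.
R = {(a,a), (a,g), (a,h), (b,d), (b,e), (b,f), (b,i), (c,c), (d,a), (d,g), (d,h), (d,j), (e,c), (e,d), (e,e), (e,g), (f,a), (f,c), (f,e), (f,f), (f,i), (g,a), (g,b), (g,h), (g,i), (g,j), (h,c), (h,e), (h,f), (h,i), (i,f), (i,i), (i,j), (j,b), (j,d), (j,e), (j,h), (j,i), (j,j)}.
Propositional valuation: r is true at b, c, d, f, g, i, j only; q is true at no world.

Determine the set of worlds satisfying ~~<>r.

a, b, c, d, e, f, g, h, i, j

Let φ = ~~<>r. Evaluate φ at each world:
  a (successors {a, g, h}): φ is true.
  b (successors {d, e, f, i}): φ is true.
  c (successors {c}): φ is true.
  d (successors {a, g, h, j}): φ is true.
  e (successors {c, d, e, g}): φ is true.
  f (successors {a, c, e, f, i}): φ is true.
  g (successors {a, b, h, i, j}): φ is true.
  h (successors {c, e, f, i}): φ is true.
  i (successors {f, i, j}): φ is true.
  j (successors {b, d, e, h, i, j}): φ is true.
For instance, at g:
  At g: ~<>r is false, so ~~<>r is true.
    At g: <>r is true, so ~<>r is false.
      At g: <>r requires r at some successor in {a, b, h, i, j}.
        r holds at b, so <>r is true at g.
Satisfying worlds: {a, b, c, d, e, f, g, h, i, j}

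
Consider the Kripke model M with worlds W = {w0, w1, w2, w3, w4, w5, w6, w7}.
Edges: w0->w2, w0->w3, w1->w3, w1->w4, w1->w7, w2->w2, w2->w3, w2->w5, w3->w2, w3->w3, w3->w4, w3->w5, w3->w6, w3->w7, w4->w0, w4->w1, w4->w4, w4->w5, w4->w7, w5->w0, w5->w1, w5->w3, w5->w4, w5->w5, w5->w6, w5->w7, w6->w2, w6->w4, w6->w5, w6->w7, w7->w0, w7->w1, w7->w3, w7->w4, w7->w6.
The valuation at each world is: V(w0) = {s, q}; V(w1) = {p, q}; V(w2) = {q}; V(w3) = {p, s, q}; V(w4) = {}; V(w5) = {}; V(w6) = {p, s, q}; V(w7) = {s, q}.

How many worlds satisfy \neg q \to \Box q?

Recall that \Box ψ holds at a world iff ψ holds at every accessible world, and \Diamond ψ holds iff ψ holds at some accessible world.
Let φ = \neg q \to \Box q. Evaluate φ at each world:
  w0 (successors {w2, w3}): φ is true.
  w1 (successors {w3, w4, w7}): φ is true.
  w2 (successors {w2, w3, w5}): φ is true.
  w3 (successors {w2, w3, w4, w5, w6, w7}): φ is true.
  w4 (successors {w0, w1, w4, w5, w7}): φ is false.
  w5 (successors {w0, w1, w3, w4, w5, w6, w7}): φ is false.
  w6 (successors {w2, w4, w5, w7}): φ is true.
  w7 (successors {w0, w1, w3, w4, w6}): φ is true.
For instance, at w2:
  At w2: \neg q is false, \Box q is false, so \neg q \to \Box q is true.
    At w2: \Box q requires q at every successor {w2, w3, w5}.
      q fails at w5, so \Box q is false at w2.
Satisfying worlds: {w0, w1, w2, w3, w6, w7}

6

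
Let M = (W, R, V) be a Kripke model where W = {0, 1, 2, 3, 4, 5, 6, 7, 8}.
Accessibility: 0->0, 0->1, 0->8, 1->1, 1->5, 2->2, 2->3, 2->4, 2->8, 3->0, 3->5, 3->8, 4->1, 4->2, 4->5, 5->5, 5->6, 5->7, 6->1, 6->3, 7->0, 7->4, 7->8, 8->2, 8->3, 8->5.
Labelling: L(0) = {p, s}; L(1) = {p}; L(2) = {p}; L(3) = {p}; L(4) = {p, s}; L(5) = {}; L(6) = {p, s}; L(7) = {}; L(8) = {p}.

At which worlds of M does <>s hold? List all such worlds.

Let φ = <>s. Evaluate φ at each world:
  0 (successors {0, 1, 8}): φ is true.
  1 (successors {1, 5}): φ is false.
  2 (successors {2, 3, 4, 8}): φ is true.
  3 (successors {0, 5, 8}): φ is true.
  4 (successors {1, 2, 5}): φ is false.
  5 (successors {5, 6, 7}): φ is true.
  6 (successors {1, 3}): φ is false.
  7 (successors {0, 4, 8}): φ is true.
  8 (successors {2, 3, 5}): φ is false.
For instance, at 2:
  At 2: <>s requires s at some successor in {2, 3, 4, 8}.
    s holds at 4, so <>s is true at 2.
Satisfying worlds: {0, 2, 3, 5, 7}

0, 2, 3, 5, 7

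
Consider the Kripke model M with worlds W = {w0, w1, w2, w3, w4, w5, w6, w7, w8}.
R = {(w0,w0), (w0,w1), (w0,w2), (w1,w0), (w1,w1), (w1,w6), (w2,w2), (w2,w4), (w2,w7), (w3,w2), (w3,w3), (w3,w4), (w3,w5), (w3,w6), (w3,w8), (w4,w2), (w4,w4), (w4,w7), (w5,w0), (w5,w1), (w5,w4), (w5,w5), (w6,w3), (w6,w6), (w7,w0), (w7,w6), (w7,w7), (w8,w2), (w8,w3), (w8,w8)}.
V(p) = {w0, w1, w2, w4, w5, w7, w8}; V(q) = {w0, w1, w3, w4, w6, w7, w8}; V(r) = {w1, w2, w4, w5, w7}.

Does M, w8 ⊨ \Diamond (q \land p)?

Yes

Recall that \Diamond ψ holds at a world iff ψ holds at some accessible world.
At w8: \Diamond (q \land p) requires q \land p at some successor in {w2, w3, w8}.
  q \land p holds at w8, so \Diamond (q \land p) is true at w8.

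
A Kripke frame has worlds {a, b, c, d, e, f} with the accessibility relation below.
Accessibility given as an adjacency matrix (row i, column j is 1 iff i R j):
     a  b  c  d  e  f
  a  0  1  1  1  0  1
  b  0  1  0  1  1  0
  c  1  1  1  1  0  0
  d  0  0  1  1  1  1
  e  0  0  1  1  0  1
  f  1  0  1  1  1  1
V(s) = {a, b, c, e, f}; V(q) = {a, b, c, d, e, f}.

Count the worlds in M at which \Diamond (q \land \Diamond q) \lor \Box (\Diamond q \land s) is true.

6

Let φ = \Diamond (q \land \Diamond q) \lor \Box (\Diamond q \land s). Evaluate φ at each world:
  a (successors {b, c, d, f}): φ is true.
  b (successors {b, d, e}): φ is true.
  c (successors {a, b, c, d}): φ is true.
  d (successors {c, d, e, f}): φ is true.
  e (successors {c, d, f}): φ is true.
  f (successors {a, c, d, e, f}): φ is true.
For instance, at b:
  At b: \Diamond (q \land \Diamond q) is true, \Box (\Diamond q \land s) is false, so \Diamond (q \land \Diamond q) \lor \Box (\Diamond q \land s) is true.
    At b: \Diamond (q \land \Diamond q) requires q \land \Diamond q at some successor in {b, d, e}.
      q \land \Diamond q holds at b, so \Diamond (q \land \Diamond q) is true at b.
    At b: \Box (\Diamond q \land s) requires \Diamond q \land s at every successor {b, d, e}.
      \Diamond q \land s fails at d, so \Box (\Diamond q \land s) is false at b.
Satisfying worlds: {a, b, c, d, e, f}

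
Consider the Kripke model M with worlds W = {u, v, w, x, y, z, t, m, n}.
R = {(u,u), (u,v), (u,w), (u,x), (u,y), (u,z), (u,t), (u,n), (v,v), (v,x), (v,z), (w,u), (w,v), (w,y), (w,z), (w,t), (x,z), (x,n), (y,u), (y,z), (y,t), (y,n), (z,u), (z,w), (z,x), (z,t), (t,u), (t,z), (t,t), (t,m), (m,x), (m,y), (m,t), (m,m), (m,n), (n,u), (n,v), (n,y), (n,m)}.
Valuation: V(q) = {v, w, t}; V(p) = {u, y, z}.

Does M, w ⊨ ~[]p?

Yes

Recall that []ψ holds at a world iff ψ holds at every accessible world, and <>ψ holds iff ψ holds at some accessible world.
At w: []p is false, so ~[]p is true.
  At w: []p requires p at every successor {u, v, y, z, t}.
    p fails at v, so []p is false at w.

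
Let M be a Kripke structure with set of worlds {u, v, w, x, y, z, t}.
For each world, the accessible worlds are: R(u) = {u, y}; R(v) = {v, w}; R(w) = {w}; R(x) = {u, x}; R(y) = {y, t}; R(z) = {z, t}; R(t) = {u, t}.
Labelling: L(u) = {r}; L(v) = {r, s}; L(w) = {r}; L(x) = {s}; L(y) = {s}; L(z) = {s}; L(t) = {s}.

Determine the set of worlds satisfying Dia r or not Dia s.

Let φ = Dia r or not Dia s. Evaluate φ at each world:
  u (successors {u, y}): φ is true.
  v (successors {v, w}): φ is true.
  w (successors {w}): φ is true.
  x (successors {u, x}): φ is true.
  y (successors {y, t}): φ is false.
  z (successors {z, t}): φ is false.
  t (successors {u, t}): φ is true.
For instance, at t:
  At t: Dia r is true, not Dia s is false, so Dia r or not Dia s is true.
    At t: Dia r requires r at some successor in {u, t}.
      r holds at u, so Dia r is true at t.
    At t: Dia s is true, so not Dia s is false.
      At t: Dia s requires s at some successor in {u, t}.
        s holds at t, so Dia s is true at t.
Satisfying worlds: {u, v, w, x, t}

u, v, w, x, t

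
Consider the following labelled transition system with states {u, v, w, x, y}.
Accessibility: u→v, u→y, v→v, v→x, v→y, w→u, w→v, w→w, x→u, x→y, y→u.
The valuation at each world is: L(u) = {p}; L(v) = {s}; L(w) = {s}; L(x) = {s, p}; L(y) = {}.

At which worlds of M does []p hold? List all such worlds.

Let φ = []p. Evaluate φ at each world:
  u (successors {v, y}): φ is false.
  v (successors {v, x, y}): φ is false.
  w (successors {u, v, w}): φ is false.
  x (successors {u, y}): φ is false.
  y (successors {u}): φ is true.
For instance, at y:
  At y: []p requires p at every successor {u}.
    At u: p is true.
  So []p is true at y.
Satisfying worlds: {y}

y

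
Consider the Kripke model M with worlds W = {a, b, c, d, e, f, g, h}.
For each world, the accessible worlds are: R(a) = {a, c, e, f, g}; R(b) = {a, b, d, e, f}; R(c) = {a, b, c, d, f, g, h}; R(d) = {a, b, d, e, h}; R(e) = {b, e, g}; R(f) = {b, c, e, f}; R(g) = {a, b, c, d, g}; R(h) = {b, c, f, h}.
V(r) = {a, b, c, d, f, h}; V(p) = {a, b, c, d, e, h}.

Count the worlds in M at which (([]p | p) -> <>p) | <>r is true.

8

Recall that []ψ holds at a world iff ψ holds at every accessible world, and <>ψ holds iff ψ holds at some accessible world.
Let φ = (([]p | p) -> <>p) | <>r. Evaluate φ at each world:
  a (successors {a, c, e, f, g}): φ is true.
  b (successors {a, b, d, e, f}): φ is true.
  c (successors {a, b, c, d, f, g, h}): φ is true.
  d (successors {a, b, d, e, h}): φ is true.
  e (successors {b, e, g}): φ is true.
  f (successors {b, c, e, f}): φ is true.
  g (successors {a, b, c, d, g}): φ is true.
  h (successors {b, c, f, h}): φ is true.
For instance, at h:
  At h: ([]p | p) -> <>p is true, <>r is true, so (([]p | p) -> <>p) | <>r is true.
    At h: []p | p is true, <>p is true, so ([]p | p) -> <>p is true.
      At h: []p is false, p is true, so []p | p is true.
      At h: <>p requires p at some successor in {b, c, f, h}.
        p holds at b, so <>p is true at h.
    At h: <>r requires r at some successor in {b, c, f, h}.
      r holds at b, so <>r is true at h.
Satisfying worlds: {a, b, c, d, e, f, g, h}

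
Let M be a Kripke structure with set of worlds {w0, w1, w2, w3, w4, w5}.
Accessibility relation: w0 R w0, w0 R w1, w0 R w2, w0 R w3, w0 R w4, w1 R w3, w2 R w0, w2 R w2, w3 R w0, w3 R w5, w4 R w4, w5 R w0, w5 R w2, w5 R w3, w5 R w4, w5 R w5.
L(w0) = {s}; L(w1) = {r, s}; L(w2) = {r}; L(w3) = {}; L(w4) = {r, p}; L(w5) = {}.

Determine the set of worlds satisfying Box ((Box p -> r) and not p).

Let φ = Box ((Box p -> r) and not p). Evaluate φ at each world:
  w0 (successors {w0, w1, w2, w3, w4}): φ is false.
  w1 (successors {w3}): φ is true.
  w2 (successors {w0, w2}): φ is true.
  w3 (successors {w0, w5}): φ is true.
  w4 (successors {w4}): φ is false.
  w5 (successors {w0, w2, w3, w4, w5}): φ is false.
For instance, at w1:
  At w1: Box ((Box p -> r) and not p) requires (Box p -> r) and not p at every successor {w3}.
      At w3: Box p -> r is true, not p is true, so (Box p -> r) and not p is true.
  So Box ((Box p -> r) and not p) is true at w1.
Satisfying worlds: {w1, w2, w3}

w1, w2, w3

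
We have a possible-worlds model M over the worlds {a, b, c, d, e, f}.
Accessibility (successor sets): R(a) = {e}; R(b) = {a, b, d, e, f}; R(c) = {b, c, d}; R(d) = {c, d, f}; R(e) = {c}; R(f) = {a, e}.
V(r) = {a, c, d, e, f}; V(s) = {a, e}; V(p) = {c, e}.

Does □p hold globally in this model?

Let φ = □p. Evaluate φ at each world:
  a (successors {e}): φ is true.
  b (successors {a, b, d, e, f}): φ is false.
  c (successors {b, c, d}): φ is false.
  d (successors {c, d, f}): φ is false.
  e (successors {c}): φ is true.
  f (successors {a, e}): φ is false.
Detail at b (counterexample):
  At b: □p requires p at every successor {a, b, d, e, f}.
    p fails at a, so □p is false at b.

No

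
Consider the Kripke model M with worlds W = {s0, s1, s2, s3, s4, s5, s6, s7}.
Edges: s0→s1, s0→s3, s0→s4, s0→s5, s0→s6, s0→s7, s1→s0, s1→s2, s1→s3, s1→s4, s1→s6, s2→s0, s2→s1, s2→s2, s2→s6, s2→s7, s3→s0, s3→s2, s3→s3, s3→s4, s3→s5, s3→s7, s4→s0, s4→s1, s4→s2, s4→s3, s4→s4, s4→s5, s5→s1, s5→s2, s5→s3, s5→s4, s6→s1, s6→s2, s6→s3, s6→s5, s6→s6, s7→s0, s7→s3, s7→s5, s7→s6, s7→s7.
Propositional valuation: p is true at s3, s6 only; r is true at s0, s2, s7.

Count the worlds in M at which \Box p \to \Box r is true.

Recall that \Box ψ holds at a world iff ψ holds at every accessible world, and \Diamond ψ holds iff ψ holds at some accessible world.
Let φ = \Box p \to \Box r. Evaluate φ at each world:
  s0 (successors {s1, s3, s4, s5, s6, s7}): φ is true.
  s1 (successors {s0, s2, s3, s4, s6}): φ is true.
  s2 (successors {s0, s1, s2, s6, s7}): φ is true.
  s3 (successors {s0, s2, s3, s4, s5, s7}): φ is true.
  s4 (successors {s0, s1, s2, s3, s4, s5}): φ is true.
  s5 (successors {s1, s2, s3, s4}): φ is true.
  s6 (successors {s1, s2, s3, s5, s6}): φ is true.
  s7 (successors {s0, s3, s5, s6, s7}): φ is true.
For instance, at s3:
  At s3: \Box p is false, \Box r is false, so \Box p \to \Box r is true.
    At s3: \Box p requires p at every successor {s0, s2, s3, s4, s5, s7}.
      p fails at s0, so \Box p is false at s3.
    At s3: \Box r requires r at every successor {s0, s2, s3, s4, s5, s7}.
      r fails at s3, so \Box r is false at s3.
Satisfying worlds: {s0, s1, s2, s3, s4, s5, s6, s7}

8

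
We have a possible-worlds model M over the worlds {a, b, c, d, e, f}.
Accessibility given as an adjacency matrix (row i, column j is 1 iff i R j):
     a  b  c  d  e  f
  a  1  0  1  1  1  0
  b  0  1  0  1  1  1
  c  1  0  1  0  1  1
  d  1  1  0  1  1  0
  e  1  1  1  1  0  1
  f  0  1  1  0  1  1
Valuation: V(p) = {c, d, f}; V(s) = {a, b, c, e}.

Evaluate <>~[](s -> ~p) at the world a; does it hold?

Yes

At a: <>~[](s -> ~p) requires ~[](s -> ~p) at some successor in {a, c, d, e}.
  ~[](s -> ~p) holds at a, so <>~[](s -> ~p) is true at a.
    At a: [](s -> ~p) is false, so ~[](s -> ~p) is true.
      At a: [](s -> ~p) requires s -> ~p at every successor {a, c, d, e}.
        s -> ~p fails at c, so [](s -> ~p) is false at a.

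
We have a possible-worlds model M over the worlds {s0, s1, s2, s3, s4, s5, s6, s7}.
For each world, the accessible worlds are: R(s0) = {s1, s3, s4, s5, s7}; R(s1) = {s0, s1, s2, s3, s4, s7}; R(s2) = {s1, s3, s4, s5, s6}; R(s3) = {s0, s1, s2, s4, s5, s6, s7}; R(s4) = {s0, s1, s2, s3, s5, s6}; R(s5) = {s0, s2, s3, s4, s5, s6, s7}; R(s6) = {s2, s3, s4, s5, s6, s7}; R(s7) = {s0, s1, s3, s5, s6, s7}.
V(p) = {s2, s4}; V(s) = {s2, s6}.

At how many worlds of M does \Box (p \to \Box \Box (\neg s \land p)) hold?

Let φ = \Box (p \to \Box \Box (\neg s \land p)). Evaluate φ at each world:
  s0 (successors {s1, s3, s4, s5, s7}): φ is false.
  s1 (successors {s0, s1, s2, s3, s4, s7}): φ is false.
  s2 (successors {s1, s3, s4, s5, s6}): φ is false.
  s3 (successors {s0, s1, s2, s4, s5, s6, s7}): φ is false.
  s4 (successors {s0, s1, s2, s3, s5, s6}): φ is false.
  s5 (successors {s0, s2, s3, s4, s5, s6, s7}): φ is false.
  s6 (successors {s2, s3, s4, s5, s6, s7}): φ is false.
  s7 (successors {s0, s1, s3, s5, s6, s7}): φ is true.
For instance, at s1:
  At s1: \Box (p \to \Box \Box (\neg s \land p)) requires p \to \Box \Box (\neg s \land p) at every successor {s0, s1, s2, s3, s4, s7}.
    p \to \Box \Box (\neg s \land p) fails at s2, so \Box (p \to \Box \Box (\neg s \land p)) is false at s1.
      At s2: p is true, \Box \Box (\neg s \land p) is false, so p \to \Box \Box (\neg s \land p) is false.
Satisfying worlds: {s7}

1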